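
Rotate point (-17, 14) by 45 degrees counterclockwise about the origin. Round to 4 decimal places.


x' = -17*cos(45) - 14*sin(45) = -21.9203
y' = -17*sin(45) + 14*cos(45) = -2.1213

(-21.9203, -2.1213)


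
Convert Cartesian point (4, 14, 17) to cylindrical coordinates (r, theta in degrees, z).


r = sqrt(4^2 + 14^2) = 14.5602
theta = atan2(14, 4) = 74.0546 deg
z = 17

r = 14.5602, theta = 74.0546 deg, z = 17


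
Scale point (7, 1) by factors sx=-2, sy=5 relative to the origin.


Scaling: (x*sx, y*sy) = (7*-2, 1*5) = (-14, 5)

(-14, 5)


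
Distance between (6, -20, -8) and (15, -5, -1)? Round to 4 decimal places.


d = sqrt((15-6)^2 + (-5--20)^2 + (-1--8)^2) = 18.8414

18.8414


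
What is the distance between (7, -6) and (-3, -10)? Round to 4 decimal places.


d = sqrt((-3-7)^2 + (-10--6)^2) = 10.7703

10.7703


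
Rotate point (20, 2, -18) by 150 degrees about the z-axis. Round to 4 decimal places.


x' = 20*cos(150) - 2*sin(150) = -18.3205
y' = 20*sin(150) + 2*cos(150) = 8.2679
z' = -18

(-18.3205, 8.2679, -18)


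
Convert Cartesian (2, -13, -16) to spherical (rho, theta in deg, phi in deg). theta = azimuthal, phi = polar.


rho = sqrt(2^2 + (-13)^2 + (-16)^2) = 20.7123
theta = atan2(-13, 2) = 278.7462 deg
phi = acos(-16/20.7123) = 140.5778 deg

rho = 20.7123, theta = 278.7462 deg, phi = 140.5778 deg


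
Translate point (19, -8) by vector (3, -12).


Translation: (x+dx, y+dy) = (19+3, -8+-12) = (22, -20)

(22, -20)


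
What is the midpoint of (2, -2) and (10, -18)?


Midpoint = ((2+10)/2, (-2+-18)/2) = (6, -10)

(6, -10)


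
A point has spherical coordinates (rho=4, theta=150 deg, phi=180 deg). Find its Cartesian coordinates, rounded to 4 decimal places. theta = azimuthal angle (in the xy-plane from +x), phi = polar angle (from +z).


x = 4 * sin(180) * cos(150) = 0
y = 4 * sin(180) * sin(150) = 0
z = 4 * cos(180) = -4

(0, 0, -4)


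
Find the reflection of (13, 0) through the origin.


Reflection through origin: (x, y) -> (-x, -y)
(13, 0) -> (-13, 0)

(-13, 0)


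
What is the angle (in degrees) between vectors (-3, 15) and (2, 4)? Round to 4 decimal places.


dot = -3*2 + 15*4 = 54
|u| = 15.2971, |v| = 4.4721
cos(angle) = 0.7894
angle = 37.875 degrees

37.875 degrees


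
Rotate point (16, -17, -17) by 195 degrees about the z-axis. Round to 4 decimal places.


x' = 16*cos(195) - -17*sin(195) = -19.8547
y' = 16*sin(195) + -17*cos(195) = 12.2796
z' = -17

(-19.8547, 12.2796, -17)


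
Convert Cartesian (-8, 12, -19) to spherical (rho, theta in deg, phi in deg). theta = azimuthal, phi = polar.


rho = sqrt((-8)^2 + 12^2 + (-19)^2) = 23.8537
theta = atan2(12, -8) = 123.6901 deg
phi = acos(-19/23.8537) = 142.7992 deg

rho = 23.8537, theta = 123.6901 deg, phi = 142.7992 deg


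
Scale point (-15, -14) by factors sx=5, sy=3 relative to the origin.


Scaling: (x*sx, y*sy) = (-15*5, -14*3) = (-75, -42)

(-75, -42)


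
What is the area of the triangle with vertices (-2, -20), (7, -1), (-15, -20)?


Area = |x1(y2-y3) + x2(y3-y1) + x3(y1-y2)| / 2
= |-2*(-1--20) + 7*(-20--20) + -15*(-20--1)| / 2
= 123.5

123.5


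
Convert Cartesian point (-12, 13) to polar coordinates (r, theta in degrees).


r = sqrt((-12)^2 + 13^2) = 17.6918
theta = atan2(13, -12) = 132.7094 degrees

r = 17.6918, theta = 132.7094 degrees


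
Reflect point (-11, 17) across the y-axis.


Reflection across y-axis: (x, y) -> (-x, y)
(-11, 17) -> (11, 17)

(11, 17)


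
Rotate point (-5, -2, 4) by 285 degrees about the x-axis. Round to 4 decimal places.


x' = -5
y' = -2*cos(285) - 4*sin(285) = 3.3461
z' = -2*sin(285) + 4*cos(285) = 2.9671

(-5, 3.3461, 2.9671)


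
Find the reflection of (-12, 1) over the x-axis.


Reflection across x-axis: (x, y) -> (x, -y)
(-12, 1) -> (-12, -1)

(-12, -1)


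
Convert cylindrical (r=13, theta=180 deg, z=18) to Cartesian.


x = 13 * cos(180) = -13
y = 13 * sin(180) = 0
z = 18

(-13, 0, 18)


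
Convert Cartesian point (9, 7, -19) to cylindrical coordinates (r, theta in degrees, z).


r = sqrt(9^2 + 7^2) = 11.4018
theta = atan2(7, 9) = 37.875 deg
z = -19

r = 11.4018, theta = 37.875 deg, z = -19


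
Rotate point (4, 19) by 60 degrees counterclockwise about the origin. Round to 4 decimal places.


x' = 4*cos(60) - 19*sin(60) = -14.4545
y' = 4*sin(60) + 19*cos(60) = 12.9641

(-14.4545, 12.9641)


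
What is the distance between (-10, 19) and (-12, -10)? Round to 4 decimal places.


d = sqrt((-12--10)^2 + (-10-19)^2) = 29.0689

29.0689


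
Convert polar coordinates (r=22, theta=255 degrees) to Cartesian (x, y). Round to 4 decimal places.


x = 22 * cos(255) = -5.694
y = 22 * sin(255) = -21.2504

(-5.694, -21.2504)


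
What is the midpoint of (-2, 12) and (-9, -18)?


Midpoint = ((-2+-9)/2, (12+-18)/2) = (-5.5, -3)

(-5.5, -3)


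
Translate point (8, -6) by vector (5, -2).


Translation: (x+dx, y+dy) = (8+5, -6+-2) = (13, -8)

(13, -8)


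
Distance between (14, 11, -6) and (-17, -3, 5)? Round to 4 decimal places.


d = sqrt((-17-14)^2 + (-3-11)^2 + (5--6)^2) = 35.7491

35.7491


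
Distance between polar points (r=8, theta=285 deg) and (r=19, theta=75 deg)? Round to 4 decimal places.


d = sqrt(r1^2 + r2^2 - 2*r1*r2*cos(t2-t1))
d = sqrt(8^2 + 19^2 - 2*8*19*cos(75-285)) = 26.2349

26.2349


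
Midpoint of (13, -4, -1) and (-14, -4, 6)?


Midpoint = ((13+-14)/2, (-4+-4)/2, (-1+6)/2) = (-0.5, -4, 2.5)

(-0.5, -4, 2.5)


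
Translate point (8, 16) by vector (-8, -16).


Translation: (x+dx, y+dy) = (8+-8, 16+-16) = (0, 0)

(0, 0)


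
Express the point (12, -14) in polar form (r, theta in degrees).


r = sqrt(12^2 + (-14)^2) = 18.4391
theta = atan2(-14, 12) = 310.6013 degrees

r = 18.4391, theta = 310.6013 degrees


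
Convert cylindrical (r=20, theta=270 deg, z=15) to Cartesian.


x = 20 * cos(270) = 0
y = 20 * sin(270) = -20
z = 15

(0, -20, 15)


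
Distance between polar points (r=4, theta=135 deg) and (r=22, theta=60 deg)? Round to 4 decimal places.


d = sqrt(r1^2 + r2^2 - 2*r1*r2*cos(t2-t1))
d = sqrt(4^2 + 22^2 - 2*4*22*cos(60-135)) = 21.3178

21.3178


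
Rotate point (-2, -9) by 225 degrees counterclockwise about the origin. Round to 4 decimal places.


x' = -2*cos(225) - -9*sin(225) = -4.9497
y' = -2*sin(225) + -9*cos(225) = 7.7782

(-4.9497, 7.7782)


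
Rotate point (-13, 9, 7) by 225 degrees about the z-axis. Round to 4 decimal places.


x' = -13*cos(225) - 9*sin(225) = 15.5563
y' = -13*sin(225) + 9*cos(225) = 2.8284
z' = 7

(15.5563, 2.8284, 7)


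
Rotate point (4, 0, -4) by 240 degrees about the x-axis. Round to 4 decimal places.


x' = 4
y' = 0*cos(240) - -4*sin(240) = -3.4641
z' = 0*sin(240) + -4*cos(240) = 2

(4, -3.4641, 2)


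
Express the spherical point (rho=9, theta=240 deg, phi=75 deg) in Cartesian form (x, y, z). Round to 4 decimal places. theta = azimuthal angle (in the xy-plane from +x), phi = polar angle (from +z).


x = 9 * sin(75) * cos(240) = -4.3467
y = 9 * sin(75) * sin(240) = -7.5286
z = 9 * cos(75) = 2.3294

(-4.3467, -7.5286, 2.3294)


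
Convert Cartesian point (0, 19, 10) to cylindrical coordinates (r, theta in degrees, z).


r = sqrt(0^2 + 19^2) = 19
theta = atan2(19, 0) = 90 deg
z = 10

r = 19, theta = 90 deg, z = 10


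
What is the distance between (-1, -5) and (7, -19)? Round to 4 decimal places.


d = sqrt((7--1)^2 + (-19--5)^2) = 16.1245

16.1245


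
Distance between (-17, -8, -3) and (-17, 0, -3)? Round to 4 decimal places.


d = sqrt((-17--17)^2 + (0--8)^2 + (-3--3)^2) = 8

8


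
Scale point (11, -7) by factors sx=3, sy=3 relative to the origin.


Scaling: (x*sx, y*sy) = (11*3, -7*3) = (33, -21)

(33, -21)


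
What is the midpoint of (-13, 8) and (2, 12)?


Midpoint = ((-13+2)/2, (8+12)/2) = (-5.5, 10)

(-5.5, 10)


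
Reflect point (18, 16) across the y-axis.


Reflection across y-axis: (x, y) -> (-x, y)
(18, 16) -> (-18, 16)

(-18, 16)


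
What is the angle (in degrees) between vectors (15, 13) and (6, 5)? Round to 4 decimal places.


dot = 15*6 + 13*5 = 155
|u| = 19.8494, |v| = 7.8102
cos(angle) = 0.9998
angle = 1.1088 degrees

1.1088 degrees


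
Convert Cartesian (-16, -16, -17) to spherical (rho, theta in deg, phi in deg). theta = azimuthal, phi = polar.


rho = sqrt((-16)^2 + (-16)^2 + (-17)^2) = 28.3019
theta = atan2(-16, -16) = 225 deg
phi = acos(-17/28.3019) = 126.9176 deg

rho = 28.3019, theta = 225 deg, phi = 126.9176 deg


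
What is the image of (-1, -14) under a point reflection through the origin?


Reflection through origin: (x, y) -> (-x, -y)
(-1, -14) -> (1, 14)

(1, 14)


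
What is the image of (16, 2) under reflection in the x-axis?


Reflection across x-axis: (x, y) -> (x, -y)
(16, 2) -> (16, -2)

(16, -2)


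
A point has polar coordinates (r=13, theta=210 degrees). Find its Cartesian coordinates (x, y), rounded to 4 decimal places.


x = 13 * cos(210) = -11.2583
y = 13 * sin(210) = -6.5

(-11.2583, -6.5)


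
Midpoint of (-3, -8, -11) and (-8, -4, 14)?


Midpoint = ((-3+-8)/2, (-8+-4)/2, (-11+14)/2) = (-5.5, -6, 1.5)

(-5.5, -6, 1.5)


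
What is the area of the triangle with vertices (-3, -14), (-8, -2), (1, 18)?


Area = |x1(y2-y3) + x2(y3-y1) + x3(y1-y2)| / 2
= |-3*(-2-18) + -8*(18--14) + 1*(-14--2)| / 2
= 104

104


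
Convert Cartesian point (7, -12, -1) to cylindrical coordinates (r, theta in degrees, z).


r = sqrt(7^2 + (-12)^2) = 13.8924
theta = atan2(-12, 7) = 300.2564 deg
z = -1

r = 13.8924, theta = 300.2564 deg, z = -1


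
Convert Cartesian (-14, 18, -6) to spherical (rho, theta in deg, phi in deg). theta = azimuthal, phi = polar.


rho = sqrt((-14)^2 + 18^2 + (-6)^2) = 23.5797
theta = atan2(18, -14) = 127.875 deg
phi = acos(-6/23.5797) = 104.7414 deg

rho = 23.5797, theta = 127.875 deg, phi = 104.7414 deg


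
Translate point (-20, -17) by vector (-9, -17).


Translation: (x+dx, y+dy) = (-20+-9, -17+-17) = (-29, -34)

(-29, -34)


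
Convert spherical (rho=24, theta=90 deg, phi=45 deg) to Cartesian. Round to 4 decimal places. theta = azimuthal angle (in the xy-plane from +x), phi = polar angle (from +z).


x = 24 * sin(45) * cos(90) = 0
y = 24 * sin(45) * sin(90) = 16.9706
z = 24 * cos(45) = 16.9706

(0, 16.9706, 16.9706)


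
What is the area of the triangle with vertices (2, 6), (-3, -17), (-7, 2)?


Area = |x1(y2-y3) + x2(y3-y1) + x3(y1-y2)| / 2
= |2*(-17-2) + -3*(2-6) + -7*(6--17)| / 2
= 93.5

93.5


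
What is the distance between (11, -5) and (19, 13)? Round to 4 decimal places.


d = sqrt((19-11)^2 + (13--5)^2) = 19.6977

19.6977


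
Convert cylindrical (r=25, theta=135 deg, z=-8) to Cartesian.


x = 25 * cos(135) = -17.6777
y = 25 * sin(135) = 17.6777
z = -8

(-17.6777, 17.6777, -8)


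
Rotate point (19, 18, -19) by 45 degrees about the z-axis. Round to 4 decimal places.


x' = 19*cos(45) - 18*sin(45) = 0.7071
y' = 19*sin(45) + 18*cos(45) = 26.163
z' = -19

(0.7071, 26.163, -19)


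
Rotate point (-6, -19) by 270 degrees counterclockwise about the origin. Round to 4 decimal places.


x' = -6*cos(270) - -19*sin(270) = -19
y' = -6*sin(270) + -19*cos(270) = 6

(-19, 6)


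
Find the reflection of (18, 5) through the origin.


Reflection through origin: (x, y) -> (-x, -y)
(18, 5) -> (-18, -5)

(-18, -5)


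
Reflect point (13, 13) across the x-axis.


Reflection across x-axis: (x, y) -> (x, -y)
(13, 13) -> (13, -13)

(13, -13)


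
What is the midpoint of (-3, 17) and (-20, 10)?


Midpoint = ((-3+-20)/2, (17+10)/2) = (-11.5, 13.5)

(-11.5, 13.5)


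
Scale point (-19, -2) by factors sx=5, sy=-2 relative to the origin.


Scaling: (x*sx, y*sy) = (-19*5, -2*-2) = (-95, 4)

(-95, 4)


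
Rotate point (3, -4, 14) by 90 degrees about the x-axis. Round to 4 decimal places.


x' = 3
y' = -4*cos(90) - 14*sin(90) = -14
z' = -4*sin(90) + 14*cos(90) = -4

(3, -14, -4)


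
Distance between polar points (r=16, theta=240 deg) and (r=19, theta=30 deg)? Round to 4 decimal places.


d = sqrt(r1^2 + r2^2 - 2*r1*r2*cos(t2-t1))
d = sqrt(16^2 + 19^2 - 2*16*19*cos(30-240)) = 33.8163

33.8163


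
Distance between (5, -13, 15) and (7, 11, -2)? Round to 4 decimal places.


d = sqrt((7-5)^2 + (11--13)^2 + (-2-15)^2) = 29.4788

29.4788


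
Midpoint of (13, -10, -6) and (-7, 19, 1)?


Midpoint = ((13+-7)/2, (-10+19)/2, (-6+1)/2) = (3, 4.5, -2.5)

(3, 4.5, -2.5)


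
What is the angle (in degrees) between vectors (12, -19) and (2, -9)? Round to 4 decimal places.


dot = 12*2 + -19*-9 = 195
|u| = 22.4722, |v| = 9.2195
cos(angle) = 0.9412
angle = 19.7468 degrees

19.7468 degrees


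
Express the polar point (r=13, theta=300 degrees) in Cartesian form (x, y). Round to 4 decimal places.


x = 13 * cos(300) = 6.5
y = 13 * sin(300) = -11.2583

(6.5, -11.2583)


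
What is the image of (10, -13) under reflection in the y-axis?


Reflection across y-axis: (x, y) -> (-x, y)
(10, -13) -> (-10, -13)

(-10, -13)


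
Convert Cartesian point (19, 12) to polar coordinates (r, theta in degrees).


r = sqrt(19^2 + 12^2) = 22.4722
theta = atan2(12, 19) = 32.2756 degrees

r = 22.4722, theta = 32.2756 degrees


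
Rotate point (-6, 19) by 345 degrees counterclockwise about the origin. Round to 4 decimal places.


x' = -6*cos(345) - 19*sin(345) = -0.878
y' = -6*sin(345) + 19*cos(345) = 19.9055

(-0.878, 19.9055)


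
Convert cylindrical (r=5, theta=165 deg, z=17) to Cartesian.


x = 5 * cos(165) = -4.8296
y = 5 * sin(165) = 1.2941
z = 17

(-4.8296, 1.2941, 17)


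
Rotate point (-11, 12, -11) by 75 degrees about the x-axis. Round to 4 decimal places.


x' = -11
y' = 12*cos(75) - -11*sin(75) = 13.731
z' = 12*sin(75) + -11*cos(75) = 8.7441

(-11, 13.731, 8.7441)


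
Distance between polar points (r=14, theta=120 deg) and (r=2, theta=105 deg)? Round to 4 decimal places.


d = sqrt(r1^2 + r2^2 - 2*r1*r2*cos(t2-t1))
d = sqrt(14^2 + 2^2 - 2*14*2*cos(105-120)) = 12.0792

12.0792


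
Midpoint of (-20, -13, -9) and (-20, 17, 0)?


Midpoint = ((-20+-20)/2, (-13+17)/2, (-9+0)/2) = (-20, 2, -4.5)

(-20, 2, -4.5)


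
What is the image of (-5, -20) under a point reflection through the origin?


Reflection through origin: (x, y) -> (-x, -y)
(-5, -20) -> (5, 20)

(5, 20)


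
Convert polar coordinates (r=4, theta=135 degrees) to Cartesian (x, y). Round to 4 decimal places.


x = 4 * cos(135) = -2.8284
y = 4 * sin(135) = 2.8284

(-2.8284, 2.8284)


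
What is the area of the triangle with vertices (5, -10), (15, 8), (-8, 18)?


Area = |x1(y2-y3) + x2(y3-y1) + x3(y1-y2)| / 2
= |5*(8-18) + 15*(18--10) + -8*(-10-8)| / 2
= 257

257


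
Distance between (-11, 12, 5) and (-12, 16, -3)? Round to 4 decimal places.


d = sqrt((-12--11)^2 + (16-12)^2 + (-3-5)^2) = 9

9


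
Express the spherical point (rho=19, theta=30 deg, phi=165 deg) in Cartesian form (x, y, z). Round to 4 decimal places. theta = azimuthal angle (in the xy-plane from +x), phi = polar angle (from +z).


x = 19 * sin(165) * cos(30) = 4.2587
y = 19 * sin(165) * sin(30) = 2.4588
z = 19 * cos(165) = -18.3526

(4.2587, 2.4588, -18.3526)


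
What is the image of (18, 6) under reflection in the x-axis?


Reflection across x-axis: (x, y) -> (x, -y)
(18, 6) -> (18, -6)

(18, -6)


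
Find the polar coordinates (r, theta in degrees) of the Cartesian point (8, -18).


r = sqrt(8^2 + (-18)^2) = 19.6977
theta = atan2(-18, 8) = 293.9625 degrees

r = 19.6977, theta = 293.9625 degrees


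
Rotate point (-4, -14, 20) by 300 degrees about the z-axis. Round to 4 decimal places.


x' = -4*cos(300) - -14*sin(300) = -14.1244
y' = -4*sin(300) + -14*cos(300) = -3.5359
z' = 20

(-14.1244, -3.5359, 20)


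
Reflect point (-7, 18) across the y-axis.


Reflection across y-axis: (x, y) -> (-x, y)
(-7, 18) -> (7, 18)

(7, 18)


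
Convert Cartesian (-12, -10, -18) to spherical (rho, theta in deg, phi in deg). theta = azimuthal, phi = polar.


rho = sqrt((-12)^2 + (-10)^2 + (-18)^2) = 23.8328
theta = atan2(-10, -12) = 219.8056 deg
phi = acos(-18/23.8328) = 139.0484 deg

rho = 23.8328, theta = 219.8056 deg, phi = 139.0484 deg


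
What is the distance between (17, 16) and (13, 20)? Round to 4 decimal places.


d = sqrt((13-17)^2 + (20-16)^2) = 5.6569

5.6569


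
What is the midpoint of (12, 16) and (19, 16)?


Midpoint = ((12+19)/2, (16+16)/2) = (15.5, 16)

(15.5, 16)


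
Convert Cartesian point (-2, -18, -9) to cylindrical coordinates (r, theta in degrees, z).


r = sqrt((-2)^2 + (-18)^2) = 18.1108
theta = atan2(-18, -2) = 263.6598 deg
z = -9

r = 18.1108, theta = 263.6598 deg, z = -9


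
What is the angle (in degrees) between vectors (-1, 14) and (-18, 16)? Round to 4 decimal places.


dot = -1*-18 + 14*16 = 242
|u| = 14.0357, |v| = 24.0832
cos(angle) = 0.7159
angle = 44.2808 degrees

44.2808 degrees


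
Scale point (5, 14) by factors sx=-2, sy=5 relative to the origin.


Scaling: (x*sx, y*sy) = (5*-2, 14*5) = (-10, 70)

(-10, 70)


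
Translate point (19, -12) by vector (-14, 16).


Translation: (x+dx, y+dy) = (19+-14, -12+16) = (5, 4)

(5, 4)


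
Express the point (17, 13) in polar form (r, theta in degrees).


r = sqrt(17^2 + 13^2) = 21.4009
theta = atan2(13, 17) = 37.4054 degrees

r = 21.4009, theta = 37.4054 degrees


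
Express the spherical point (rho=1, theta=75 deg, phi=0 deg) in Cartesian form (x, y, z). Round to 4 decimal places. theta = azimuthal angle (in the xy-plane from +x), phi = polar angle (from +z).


x = 1 * sin(0) * cos(75) = 0
y = 1 * sin(0) * sin(75) = 0
z = 1 * cos(0) = 1

(0, 0, 1)


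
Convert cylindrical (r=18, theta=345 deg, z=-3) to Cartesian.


x = 18 * cos(345) = 17.3867
y = 18 * sin(345) = -4.6587
z = -3

(17.3867, -4.6587, -3)


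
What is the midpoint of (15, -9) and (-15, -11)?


Midpoint = ((15+-15)/2, (-9+-11)/2) = (0, -10)

(0, -10)


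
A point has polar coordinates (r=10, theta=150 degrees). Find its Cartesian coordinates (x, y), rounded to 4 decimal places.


x = 10 * cos(150) = -8.6603
y = 10 * sin(150) = 5

(-8.6603, 5)


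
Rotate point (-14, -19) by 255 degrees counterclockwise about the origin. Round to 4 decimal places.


x' = -14*cos(255) - -19*sin(255) = -14.7291
y' = -14*sin(255) + -19*cos(255) = 18.4405

(-14.7291, 18.4405)


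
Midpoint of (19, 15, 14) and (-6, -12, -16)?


Midpoint = ((19+-6)/2, (15+-12)/2, (14+-16)/2) = (6.5, 1.5, -1)

(6.5, 1.5, -1)


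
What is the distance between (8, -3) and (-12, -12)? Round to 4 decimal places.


d = sqrt((-12-8)^2 + (-12--3)^2) = 21.9317

21.9317


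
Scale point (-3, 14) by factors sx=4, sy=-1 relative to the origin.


Scaling: (x*sx, y*sy) = (-3*4, 14*-1) = (-12, -14)

(-12, -14)


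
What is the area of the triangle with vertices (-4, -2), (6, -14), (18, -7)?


Area = |x1(y2-y3) + x2(y3-y1) + x3(y1-y2)| / 2
= |-4*(-14--7) + 6*(-7--2) + 18*(-2--14)| / 2
= 107

107


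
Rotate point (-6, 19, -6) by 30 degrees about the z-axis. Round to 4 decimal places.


x' = -6*cos(30) - 19*sin(30) = -14.6962
y' = -6*sin(30) + 19*cos(30) = 13.4545
z' = -6

(-14.6962, 13.4545, -6)


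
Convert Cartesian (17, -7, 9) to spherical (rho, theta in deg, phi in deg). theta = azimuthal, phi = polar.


rho = sqrt(17^2 + (-7)^2 + 9^2) = 20.4695
theta = atan2(-7, 17) = 337.6199 deg
phi = acos(9/20.4695) = 63.9166 deg

rho = 20.4695, theta = 337.6199 deg, phi = 63.9166 deg


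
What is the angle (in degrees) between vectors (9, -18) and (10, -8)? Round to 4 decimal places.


dot = 9*10 + -18*-8 = 234
|u| = 20.1246, |v| = 12.8062
cos(angle) = 0.908
angle = 24.7751 degrees

24.7751 degrees


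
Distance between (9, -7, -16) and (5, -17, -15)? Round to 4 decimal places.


d = sqrt((5-9)^2 + (-17--7)^2 + (-15--16)^2) = 10.8167

10.8167


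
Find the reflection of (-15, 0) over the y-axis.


Reflection across y-axis: (x, y) -> (-x, y)
(-15, 0) -> (15, 0)

(15, 0)


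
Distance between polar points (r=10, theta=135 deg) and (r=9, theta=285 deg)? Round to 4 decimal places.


d = sqrt(r1^2 + r2^2 - 2*r1*r2*cos(t2-t1))
d = sqrt(10^2 + 9^2 - 2*10*9*cos(285-135)) = 18.3544

18.3544


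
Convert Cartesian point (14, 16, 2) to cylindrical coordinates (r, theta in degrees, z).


r = sqrt(14^2 + 16^2) = 21.2603
theta = atan2(16, 14) = 48.8141 deg
z = 2

r = 21.2603, theta = 48.8141 deg, z = 2


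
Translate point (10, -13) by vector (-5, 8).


Translation: (x+dx, y+dy) = (10+-5, -13+8) = (5, -5)

(5, -5)


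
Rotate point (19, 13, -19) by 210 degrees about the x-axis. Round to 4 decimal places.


x' = 19
y' = 13*cos(210) - -19*sin(210) = -20.7583
z' = 13*sin(210) + -19*cos(210) = 9.9545

(19, -20.7583, 9.9545)


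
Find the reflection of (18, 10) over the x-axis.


Reflection across x-axis: (x, y) -> (x, -y)
(18, 10) -> (18, -10)

(18, -10)


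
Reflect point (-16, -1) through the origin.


Reflection through origin: (x, y) -> (-x, -y)
(-16, -1) -> (16, 1)

(16, 1)


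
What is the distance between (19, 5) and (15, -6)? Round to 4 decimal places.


d = sqrt((15-19)^2 + (-6-5)^2) = 11.7047

11.7047


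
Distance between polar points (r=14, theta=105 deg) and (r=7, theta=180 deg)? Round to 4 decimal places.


d = sqrt(r1^2 + r2^2 - 2*r1*r2*cos(t2-t1))
d = sqrt(14^2 + 7^2 - 2*14*7*cos(180-105)) = 13.9381

13.9381


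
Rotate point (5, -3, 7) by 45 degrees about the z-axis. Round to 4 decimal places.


x' = 5*cos(45) - -3*sin(45) = 5.6569
y' = 5*sin(45) + -3*cos(45) = 1.4142
z' = 7

(5.6569, 1.4142, 7)


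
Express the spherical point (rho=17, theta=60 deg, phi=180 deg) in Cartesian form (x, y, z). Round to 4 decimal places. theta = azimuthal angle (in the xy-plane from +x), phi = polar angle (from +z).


x = 17 * sin(180) * cos(60) = 0
y = 17 * sin(180) * sin(60) = 0
z = 17 * cos(180) = -17

(0, 0, -17)


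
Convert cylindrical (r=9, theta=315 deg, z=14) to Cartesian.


x = 9 * cos(315) = 6.364
y = 9 * sin(315) = -6.364
z = 14

(6.364, -6.364, 14)


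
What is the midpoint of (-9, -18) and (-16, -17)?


Midpoint = ((-9+-16)/2, (-18+-17)/2) = (-12.5, -17.5)

(-12.5, -17.5)


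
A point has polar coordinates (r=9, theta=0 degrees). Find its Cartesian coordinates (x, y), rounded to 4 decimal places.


x = 9 * cos(0) = 9
y = 9 * sin(0) = 0

(9, 0)


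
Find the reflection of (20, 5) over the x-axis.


Reflection across x-axis: (x, y) -> (x, -y)
(20, 5) -> (20, -5)

(20, -5)


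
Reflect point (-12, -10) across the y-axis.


Reflection across y-axis: (x, y) -> (-x, y)
(-12, -10) -> (12, -10)

(12, -10)


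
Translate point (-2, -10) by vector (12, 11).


Translation: (x+dx, y+dy) = (-2+12, -10+11) = (10, 1)

(10, 1)


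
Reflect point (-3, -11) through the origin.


Reflection through origin: (x, y) -> (-x, -y)
(-3, -11) -> (3, 11)

(3, 11)


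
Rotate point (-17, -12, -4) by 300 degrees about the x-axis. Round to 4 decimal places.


x' = -17
y' = -12*cos(300) - -4*sin(300) = -9.4641
z' = -12*sin(300) + -4*cos(300) = 8.3923

(-17, -9.4641, 8.3923)


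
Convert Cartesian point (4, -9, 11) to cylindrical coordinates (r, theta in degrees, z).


r = sqrt(4^2 + (-9)^2) = 9.8489
theta = atan2(-9, 4) = 293.9625 deg
z = 11

r = 9.8489, theta = 293.9625 deg, z = 11


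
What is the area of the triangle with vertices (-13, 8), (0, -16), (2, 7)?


Area = |x1(y2-y3) + x2(y3-y1) + x3(y1-y2)| / 2
= |-13*(-16-7) + 0*(7-8) + 2*(8--16)| / 2
= 173.5

173.5


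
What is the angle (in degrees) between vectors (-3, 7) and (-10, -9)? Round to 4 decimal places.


dot = -3*-10 + 7*-9 = -33
|u| = 7.6158, |v| = 13.4536
cos(angle) = -0.3221
angle = 108.7886 degrees

108.7886 degrees


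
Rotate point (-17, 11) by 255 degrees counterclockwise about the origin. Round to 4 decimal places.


x' = -17*cos(255) - 11*sin(255) = 15.0251
y' = -17*sin(255) + 11*cos(255) = 13.5737

(15.0251, 13.5737)


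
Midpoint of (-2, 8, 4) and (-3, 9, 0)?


Midpoint = ((-2+-3)/2, (8+9)/2, (4+0)/2) = (-2.5, 8.5, 2)

(-2.5, 8.5, 2)


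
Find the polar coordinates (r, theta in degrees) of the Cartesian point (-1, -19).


r = sqrt((-1)^2 + (-19)^2) = 19.0263
theta = atan2(-19, -1) = 266.9872 degrees

r = 19.0263, theta = 266.9872 degrees


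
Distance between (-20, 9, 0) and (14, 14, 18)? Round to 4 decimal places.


d = sqrt((14--20)^2 + (14-9)^2 + (18-0)^2) = 38.7943

38.7943


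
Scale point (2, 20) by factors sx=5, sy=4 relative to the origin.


Scaling: (x*sx, y*sy) = (2*5, 20*4) = (10, 80)

(10, 80)


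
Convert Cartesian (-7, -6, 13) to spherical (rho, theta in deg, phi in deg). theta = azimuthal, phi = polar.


rho = sqrt((-7)^2 + (-6)^2 + 13^2) = 15.9374
theta = atan2(-6, -7) = 220.6013 deg
phi = acos(13/15.9374) = 35.3441 deg

rho = 15.9374, theta = 220.6013 deg, phi = 35.3441 deg


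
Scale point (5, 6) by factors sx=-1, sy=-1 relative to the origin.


Scaling: (x*sx, y*sy) = (5*-1, 6*-1) = (-5, -6)

(-5, -6)


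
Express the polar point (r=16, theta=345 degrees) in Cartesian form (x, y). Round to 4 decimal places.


x = 16 * cos(345) = 15.4548
y = 16 * sin(345) = -4.1411

(15.4548, -4.1411)


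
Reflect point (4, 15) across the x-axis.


Reflection across x-axis: (x, y) -> (x, -y)
(4, 15) -> (4, -15)

(4, -15)


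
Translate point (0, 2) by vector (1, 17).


Translation: (x+dx, y+dy) = (0+1, 2+17) = (1, 19)

(1, 19)


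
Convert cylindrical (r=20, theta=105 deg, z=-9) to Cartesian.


x = 20 * cos(105) = -5.1764
y = 20 * sin(105) = 19.3185
z = -9

(-5.1764, 19.3185, -9)


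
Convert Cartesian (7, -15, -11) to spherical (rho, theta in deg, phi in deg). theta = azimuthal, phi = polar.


rho = sqrt(7^2 + (-15)^2 + (-11)^2) = 19.8746
theta = atan2(-15, 7) = 295.0169 deg
phi = acos(-11/19.8746) = 123.6054 deg

rho = 19.8746, theta = 295.0169 deg, phi = 123.6054 deg


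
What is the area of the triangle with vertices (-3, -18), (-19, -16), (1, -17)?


Area = |x1(y2-y3) + x2(y3-y1) + x3(y1-y2)| / 2
= |-3*(-16--17) + -19*(-17--18) + 1*(-18--16)| / 2
= 12

12


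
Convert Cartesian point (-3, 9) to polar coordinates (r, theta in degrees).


r = sqrt((-3)^2 + 9^2) = 9.4868
theta = atan2(9, -3) = 108.4349 degrees

r = 9.4868, theta = 108.4349 degrees


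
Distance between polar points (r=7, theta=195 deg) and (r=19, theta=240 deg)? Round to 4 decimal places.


d = sqrt(r1^2 + r2^2 - 2*r1*r2*cos(t2-t1))
d = sqrt(7^2 + 19^2 - 2*7*19*cos(240-195)) = 14.8966

14.8966


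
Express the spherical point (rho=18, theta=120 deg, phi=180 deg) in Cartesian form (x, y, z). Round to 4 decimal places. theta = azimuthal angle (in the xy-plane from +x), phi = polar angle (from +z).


x = 18 * sin(180) * cos(120) = 0
y = 18 * sin(180) * sin(120) = 0
z = 18 * cos(180) = -18

(0, 0, -18)


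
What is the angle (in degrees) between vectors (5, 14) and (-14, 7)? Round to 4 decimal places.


dot = 5*-14 + 14*7 = 28
|u| = 14.8661, |v| = 15.6525
cos(angle) = 0.1203
angle = 83.0888 degrees

83.0888 degrees


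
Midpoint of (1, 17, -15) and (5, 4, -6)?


Midpoint = ((1+5)/2, (17+4)/2, (-15+-6)/2) = (3, 10.5, -10.5)

(3, 10.5, -10.5)


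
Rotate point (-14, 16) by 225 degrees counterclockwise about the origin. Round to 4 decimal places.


x' = -14*cos(225) - 16*sin(225) = 21.2132
y' = -14*sin(225) + 16*cos(225) = -1.4142

(21.2132, -1.4142)


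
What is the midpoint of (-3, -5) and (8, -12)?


Midpoint = ((-3+8)/2, (-5+-12)/2) = (2.5, -8.5)

(2.5, -8.5)


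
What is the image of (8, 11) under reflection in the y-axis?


Reflection across y-axis: (x, y) -> (-x, y)
(8, 11) -> (-8, 11)

(-8, 11)


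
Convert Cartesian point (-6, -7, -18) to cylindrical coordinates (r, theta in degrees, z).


r = sqrt((-6)^2 + (-7)^2) = 9.2195
theta = atan2(-7, -6) = 229.3987 deg
z = -18

r = 9.2195, theta = 229.3987 deg, z = -18


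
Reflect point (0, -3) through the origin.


Reflection through origin: (x, y) -> (-x, -y)
(0, -3) -> (0, 3)

(0, 3)


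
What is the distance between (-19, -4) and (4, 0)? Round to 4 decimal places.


d = sqrt((4--19)^2 + (0--4)^2) = 23.3452

23.3452


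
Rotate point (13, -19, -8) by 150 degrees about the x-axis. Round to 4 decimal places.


x' = 13
y' = -19*cos(150) - -8*sin(150) = 20.4545
z' = -19*sin(150) + -8*cos(150) = -2.5718

(13, 20.4545, -2.5718)


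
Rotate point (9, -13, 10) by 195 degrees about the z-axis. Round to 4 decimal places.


x' = 9*cos(195) - -13*sin(195) = -12.058
y' = 9*sin(195) + -13*cos(195) = 10.2277
z' = 10

(-12.058, 10.2277, 10)


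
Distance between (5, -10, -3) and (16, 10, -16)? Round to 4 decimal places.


d = sqrt((16-5)^2 + (10--10)^2 + (-16--3)^2) = 26.2679

26.2679


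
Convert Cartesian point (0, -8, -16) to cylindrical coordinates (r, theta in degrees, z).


r = sqrt(0^2 + (-8)^2) = 8
theta = atan2(-8, 0) = 270 deg
z = -16

r = 8, theta = 270 deg, z = -16


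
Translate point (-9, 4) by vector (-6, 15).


Translation: (x+dx, y+dy) = (-9+-6, 4+15) = (-15, 19)

(-15, 19)


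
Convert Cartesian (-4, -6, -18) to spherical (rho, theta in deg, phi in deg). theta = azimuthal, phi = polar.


rho = sqrt((-4)^2 + (-6)^2 + (-18)^2) = 19.3907
theta = atan2(-6, -4) = 236.3099 deg
phi = acos(-18/19.3907) = 158.1681 deg

rho = 19.3907, theta = 236.3099 deg, phi = 158.1681 deg


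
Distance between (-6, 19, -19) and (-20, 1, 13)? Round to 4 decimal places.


d = sqrt((-20--6)^2 + (1-19)^2 + (13--19)^2) = 39.2938

39.2938


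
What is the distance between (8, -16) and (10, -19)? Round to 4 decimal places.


d = sqrt((10-8)^2 + (-19--16)^2) = 3.6056

3.6056


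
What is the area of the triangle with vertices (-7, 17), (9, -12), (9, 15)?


Area = |x1(y2-y3) + x2(y3-y1) + x3(y1-y2)| / 2
= |-7*(-12-15) + 9*(15-17) + 9*(17--12)| / 2
= 216

216


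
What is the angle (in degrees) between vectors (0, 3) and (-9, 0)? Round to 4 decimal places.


dot = 0*-9 + 3*0 = 0
|u| = 3, |v| = 9
cos(angle) = 0
angle = 90 degrees

90 degrees


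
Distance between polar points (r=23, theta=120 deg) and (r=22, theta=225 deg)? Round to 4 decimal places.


d = sqrt(r1^2 + r2^2 - 2*r1*r2*cos(t2-t1))
d = sqrt(23^2 + 22^2 - 2*23*22*cos(225-120)) = 35.7061

35.7061


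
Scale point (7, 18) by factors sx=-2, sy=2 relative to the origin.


Scaling: (x*sx, y*sy) = (7*-2, 18*2) = (-14, 36)

(-14, 36)


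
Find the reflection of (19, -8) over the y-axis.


Reflection across y-axis: (x, y) -> (-x, y)
(19, -8) -> (-19, -8)

(-19, -8)


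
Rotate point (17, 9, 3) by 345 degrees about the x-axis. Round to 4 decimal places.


x' = 17
y' = 9*cos(345) - 3*sin(345) = 9.4698
z' = 9*sin(345) + 3*cos(345) = 0.5684

(17, 9.4698, 0.5684)


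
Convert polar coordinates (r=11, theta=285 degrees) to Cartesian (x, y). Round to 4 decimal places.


x = 11 * cos(285) = 2.847
y = 11 * sin(285) = -10.6252

(2.847, -10.6252)


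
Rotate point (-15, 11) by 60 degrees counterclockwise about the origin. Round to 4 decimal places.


x' = -15*cos(60) - 11*sin(60) = -17.0263
y' = -15*sin(60) + 11*cos(60) = -7.4904

(-17.0263, -7.4904)


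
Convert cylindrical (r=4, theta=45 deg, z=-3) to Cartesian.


x = 4 * cos(45) = 2.8284
y = 4 * sin(45) = 2.8284
z = -3

(2.8284, 2.8284, -3)


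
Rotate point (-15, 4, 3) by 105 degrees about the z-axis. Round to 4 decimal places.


x' = -15*cos(105) - 4*sin(105) = 0.0186
y' = -15*sin(105) + 4*cos(105) = -15.5242
z' = 3

(0.0186, -15.5242, 3)


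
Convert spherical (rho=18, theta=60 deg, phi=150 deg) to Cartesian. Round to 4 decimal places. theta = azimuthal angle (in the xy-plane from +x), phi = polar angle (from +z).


x = 18 * sin(150) * cos(60) = 4.5
y = 18 * sin(150) * sin(60) = 7.7942
z = 18 * cos(150) = -15.5885

(4.5, 7.7942, -15.5885)


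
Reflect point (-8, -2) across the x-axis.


Reflection across x-axis: (x, y) -> (x, -y)
(-8, -2) -> (-8, 2)

(-8, 2)


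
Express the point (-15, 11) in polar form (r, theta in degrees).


r = sqrt((-15)^2 + 11^2) = 18.6011
theta = atan2(11, -15) = 143.7462 degrees

r = 18.6011, theta = 143.7462 degrees


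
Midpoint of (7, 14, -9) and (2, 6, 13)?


Midpoint = ((7+2)/2, (14+6)/2, (-9+13)/2) = (4.5, 10, 2)

(4.5, 10, 2)


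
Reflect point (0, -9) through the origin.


Reflection through origin: (x, y) -> (-x, -y)
(0, -9) -> (0, 9)

(0, 9)


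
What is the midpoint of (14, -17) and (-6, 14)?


Midpoint = ((14+-6)/2, (-17+14)/2) = (4, -1.5)

(4, -1.5)


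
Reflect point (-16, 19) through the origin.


Reflection through origin: (x, y) -> (-x, -y)
(-16, 19) -> (16, -19)

(16, -19)


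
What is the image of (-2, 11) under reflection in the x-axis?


Reflection across x-axis: (x, y) -> (x, -y)
(-2, 11) -> (-2, -11)

(-2, -11)


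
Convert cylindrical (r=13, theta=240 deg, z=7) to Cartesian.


x = 13 * cos(240) = -6.5
y = 13 * sin(240) = -11.2583
z = 7

(-6.5, -11.2583, 7)


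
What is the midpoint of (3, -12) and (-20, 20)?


Midpoint = ((3+-20)/2, (-12+20)/2) = (-8.5, 4)

(-8.5, 4)


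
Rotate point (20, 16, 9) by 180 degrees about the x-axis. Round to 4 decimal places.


x' = 20
y' = 16*cos(180) - 9*sin(180) = -16
z' = 16*sin(180) + 9*cos(180) = -9

(20, -16, -9)


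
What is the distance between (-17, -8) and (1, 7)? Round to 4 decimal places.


d = sqrt((1--17)^2 + (7--8)^2) = 23.4307

23.4307


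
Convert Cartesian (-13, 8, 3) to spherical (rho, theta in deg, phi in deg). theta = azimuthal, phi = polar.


rho = sqrt((-13)^2 + 8^2 + 3^2) = 15.5563
theta = atan2(8, -13) = 148.3925 deg
phi = acos(3/15.5563) = 78.881 deg

rho = 15.5563, theta = 148.3925 deg, phi = 78.881 deg


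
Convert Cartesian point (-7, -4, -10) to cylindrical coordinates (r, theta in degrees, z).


r = sqrt((-7)^2 + (-4)^2) = 8.0623
theta = atan2(-4, -7) = 209.7449 deg
z = -10

r = 8.0623, theta = 209.7449 deg, z = -10


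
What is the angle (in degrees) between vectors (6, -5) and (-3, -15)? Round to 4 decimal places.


dot = 6*-3 + -5*-15 = 57
|u| = 7.8102, |v| = 15.2971
cos(angle) = 0.4771
angle = 61.5044 degrees

61.5044 degrees


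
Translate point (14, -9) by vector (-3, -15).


Translation: (x+dx, y+dy) = (14+-3, -9+-15) = (11, -24)

(11, -24)


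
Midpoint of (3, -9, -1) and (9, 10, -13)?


Midpoint = ((3+9)/2, (-9+10)/2, (-1+-13)/2) = (6, 0.5, -7)

(6, 0.5, -7)


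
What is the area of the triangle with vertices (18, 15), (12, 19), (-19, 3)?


Area = |x1(y2-y3) + x2(y3-y1) + x3(y1-y2)| / 2
= |18*(19-3) + 12*(3-15) + -19*(15-19)| / 2
= 110

110


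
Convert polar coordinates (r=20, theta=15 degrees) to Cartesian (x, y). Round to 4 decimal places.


x = 20 * cos(15) = 19.3185
y = 20 * sin(15) = 5.1764

(19.3185, 5.1764)


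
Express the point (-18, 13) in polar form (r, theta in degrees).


r = sqrt((-18)^2 + 13^2) = 22.2036
theta = atan2(13, -18) = 144.1623 degrees

r = 22.2036, theta = 144.1623 degrees


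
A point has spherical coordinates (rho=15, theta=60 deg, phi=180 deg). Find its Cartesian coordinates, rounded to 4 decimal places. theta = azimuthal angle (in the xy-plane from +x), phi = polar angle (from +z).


x = 15 * sin(180) * cos(60) = 0
y = 15 * sin(180) * sin(60) = 0
z = 15 * cos(180) = -15

(0, 0, -15)


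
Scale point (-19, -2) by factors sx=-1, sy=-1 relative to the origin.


Scaling: (x*sx, y*sy) = (-19*-1, -2*-1) = (19, 2)

(19, 2)


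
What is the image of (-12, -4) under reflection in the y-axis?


Reflection across y-axis: (x, y) -> (-x, y)
(-12, -4) -> (12, -4)

(12, -4)


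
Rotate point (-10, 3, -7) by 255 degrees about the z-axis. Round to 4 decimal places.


x' = -10*cos(255) - 3*sin(255) = 5.486
y' = -10*sin(255) + 3*cos(255) = 8.8828
z' = -7

(5.486, 8.8828, -7)


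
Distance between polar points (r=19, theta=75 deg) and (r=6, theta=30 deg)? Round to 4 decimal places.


d = sqrt(r1^2 + r2^2 - 2*r1*r2*cos(t2-t1))
d = sqrt(19^2 + 6^2 - 2*19*6*cos(30-75)) = 15.3551

15.3551


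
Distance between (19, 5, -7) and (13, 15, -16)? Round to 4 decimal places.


d = sqrt((13-19)^2 + (15-5)^2 + (-16--7)^2) = 14.7309

14.7309


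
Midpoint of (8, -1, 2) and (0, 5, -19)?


Midpoint = ((8+0)/2, (-1+5)/2, (2+-19)/2) = (4, 2, -8.5)

(4, 2, -8.5)


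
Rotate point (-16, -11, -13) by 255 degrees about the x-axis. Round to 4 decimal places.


x' = -16
y' = -11*cos(255) - -13*sin(255) = -9.71
z' = -11*sin(255) + -13*cos(255) = 13.9898

(-16, -9.71, 13.9898)


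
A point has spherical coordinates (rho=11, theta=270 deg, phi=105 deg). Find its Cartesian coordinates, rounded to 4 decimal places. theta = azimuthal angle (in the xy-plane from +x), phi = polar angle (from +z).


x = 11 * sin(105) * cos(270) = 0
y = 11 * sin(105) * sin(270) = -10.6252
z = 11 * cos(105) = -2.847

(0, -10.6252, -2.847)


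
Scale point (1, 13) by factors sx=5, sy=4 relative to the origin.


Scaling: (x*sx, y*sy) = (1*5, 13*4) = (5, 52)

(5, 52)


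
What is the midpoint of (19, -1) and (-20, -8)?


Midpoint = ((19+-20)/2, (-1+-8)/2) = (-0.5, -4.5)

(-0.5, -4.5)


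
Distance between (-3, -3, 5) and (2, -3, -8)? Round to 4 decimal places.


d = sqrt((2--3)^2 + (-3--3)^2 + (-8-5)^2) = 13.9284

13.9284


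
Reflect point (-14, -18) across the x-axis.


Reflection across x-axis: (x, y) -> (x, -y)
(-14, -18) -> (-14, 18)

(-14, 18)


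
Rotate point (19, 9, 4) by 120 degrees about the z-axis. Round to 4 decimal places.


x' = 19*cos(120) - 9*sin(120) = -17.2942
y' = 19*sin(120) + 9*cos(120) = 11.9545
z' = 4

(-17.2942, 11.9545, 4)


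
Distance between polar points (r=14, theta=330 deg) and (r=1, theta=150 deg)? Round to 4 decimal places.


d = sqrt(r1^2 + r2^2 - 2*r1*r2*cos(t2-t1))
d = sqrt(14^2 + 1^2 - 2*14*1*cos(150-330)) = 15

15


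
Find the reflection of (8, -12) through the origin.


Reflection through origin: (x, y) -> (-x, -y)
(8, -12) -> (-8, 12)

(-8, 12)


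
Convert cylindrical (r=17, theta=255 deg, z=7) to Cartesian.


x = 17 * cos(255) = -4.3999
y = 17 * sin(255) = -16.4207
z = 7

(-4.3999, -16.4207, 7)


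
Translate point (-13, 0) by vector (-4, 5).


Translation: (x+dx, y+dy) = (-13+-4, 0+5) = (-17, 5)

(-17, 5)


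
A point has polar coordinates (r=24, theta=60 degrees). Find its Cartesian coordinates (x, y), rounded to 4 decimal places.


x = 24 * cos(60) = 12
y = 24 * sin(60) = 20.7846

(12, 20.7846)


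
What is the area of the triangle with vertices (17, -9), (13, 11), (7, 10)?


Area = |x1(y2-y3) + x2(y3-y1) + x3(y1-y2)| / 2
= |17*(11-10) + 13*(10--9) + 7*(-9-11)| / 2
= 62

62


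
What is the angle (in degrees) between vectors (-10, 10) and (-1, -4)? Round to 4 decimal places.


dot = -10*-1 + 10*-4 = -30
|u| = 14.1421, |v| = 4.1231
cos(angle) = -0.5145
angle = 120.9638 degrees

120.9638 degrees


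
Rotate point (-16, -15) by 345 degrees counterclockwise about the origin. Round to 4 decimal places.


x' = -16*cos(345) - -15*sin(345) = -19.3371
y' = -16*sin(345) + -15*cos(345) = -10.3478

(-19.3371, -10.3478)


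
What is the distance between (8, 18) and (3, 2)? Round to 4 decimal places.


d = sqrt((3-8)^2 + (2-18)^2) = 16.7631

16.7631


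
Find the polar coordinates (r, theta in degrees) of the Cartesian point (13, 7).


r = sqrt(13^2 + 7^2) = 14.7648
theta = atan2(7, 13) = 28.3008 degrees

r = 14.7648, theta = 28.3008 degrees
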